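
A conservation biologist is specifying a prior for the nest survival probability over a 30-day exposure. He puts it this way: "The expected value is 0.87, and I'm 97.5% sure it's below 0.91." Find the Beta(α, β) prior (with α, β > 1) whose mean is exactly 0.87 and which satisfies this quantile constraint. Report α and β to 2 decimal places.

With mean 0.87 fixed, write α = 0.87s, β = 0.13s where s = α+β.
Need P(θ < 0.91) = 0.975 under Beta(0.87s, 0.13s). Normal approximation: (q−m)/√(m(1−m)/s) ≈ z_{0.975} = 1.96, so s ≈ 0.87·0.13·(1.96)²/(0.91−0.87)² = 271.5.
At s = 271.5: P(θ<0.91) ≈ 0.983. Adjusting to match 0.975 gives s ≈ 232.60.
So α = 0.87·232.60 ≈ 202.36, β = 0.13·232.60 ≈ 30.24.

α ≈ 202.36, β ≈ 30.24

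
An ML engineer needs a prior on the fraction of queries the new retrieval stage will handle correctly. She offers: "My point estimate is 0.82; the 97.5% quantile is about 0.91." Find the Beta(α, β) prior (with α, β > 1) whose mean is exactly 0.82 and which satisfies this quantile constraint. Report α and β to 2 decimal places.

With mean 0.82 fixed, write α = 0.82s, β = 0.18s where s = α+β.
Need P(θ < 0.91) = 0.975 under Beta(0.82s, 0.18s). Normal approximation: (q−m)/√(m(1−m)/s) ≈ z_{0.975} = 1.96, so s ≈ 0.82·0.18·(1.96)²/(0.91−0.82)² = 70.0.
At s = 70.0: P(θ<0.91) ≈ 0.988. Adjusting to match 0.975 gives s ≈ 53.28.
So α = 0.82·53.28 ≈ 43.69, β = 0.18·53.28 ≈ 9.59.

α ≈ 43.69, β ≈ 9.59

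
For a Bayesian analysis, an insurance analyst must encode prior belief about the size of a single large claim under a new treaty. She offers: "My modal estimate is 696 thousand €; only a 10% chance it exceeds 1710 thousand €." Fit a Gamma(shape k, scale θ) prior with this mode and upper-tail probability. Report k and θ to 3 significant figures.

Gamma(k,θ) with k>1 has mode (k−1)θ, so θ = 696/(k−1).
Need P(X < 1710) = 0.9 with θ tied to k this way. Start at k = 2, θ = 696: P(X<1710) ≈ 0.704.
Too low — raise k to concentrate. Iterating converges to k ≈ 3.38.
Then θ = 696/(3.38−1) ≈ 293.

k ≈ 3.38, θ ≈ 293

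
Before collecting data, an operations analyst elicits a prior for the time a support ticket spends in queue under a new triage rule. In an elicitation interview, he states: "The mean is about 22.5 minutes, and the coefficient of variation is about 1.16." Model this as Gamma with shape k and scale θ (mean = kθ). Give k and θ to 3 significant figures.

k ≈ 0.743, θ ≈ 30.3

For Gamma(k, scale θ): mean = kθ, variance = kθ², so CV = 1/√k.
CV = 1.16, hence k = 1/CV² = 0.743.
Then θ = mean/k = 22.5/0.743 = 30.3.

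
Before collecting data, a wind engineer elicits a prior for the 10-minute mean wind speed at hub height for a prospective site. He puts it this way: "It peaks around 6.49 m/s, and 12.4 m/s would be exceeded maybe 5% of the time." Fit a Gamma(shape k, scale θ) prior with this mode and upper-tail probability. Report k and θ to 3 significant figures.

Gamma(k,θ) with k>1 has mode (k−1)θ, so θ = 6.49/(k−1).
Need P(X < 12.4) = 0.95 with θ tied to k this way. Start at k = 2, θ = 6.49: P(X<12.4) ≈ 0.569.
Too low — raise k to concentrate. Iterating converges to k ≈ 7.63.
Then θ = 6.49/(7.63−1) ≈ 0.979.

k ≈ 7.63, θ ≈ 0.979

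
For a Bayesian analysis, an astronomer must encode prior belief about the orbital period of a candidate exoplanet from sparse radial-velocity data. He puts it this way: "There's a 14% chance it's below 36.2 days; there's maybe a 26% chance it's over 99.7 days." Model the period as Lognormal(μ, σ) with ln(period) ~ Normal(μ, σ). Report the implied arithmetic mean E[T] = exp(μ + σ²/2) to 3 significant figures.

E[T] ≈ 81.2 days

If T ~ Lognormal(μ,σ) then ln T ~ Normal(μ,σ), so the p-quantile of ln T is μ + z_p·σ.
ln(36.2) = 3.589 and ln(99.7) = 4.602; z_{0.14} = -1.08, z_{0.74} = 0.6433.
σ = (4.602 − 3.589)/(0.6433 − (-1.08)) = 0.588.
μ = 3.589 − (-1.08)·0.588 = 4.224.
E[T] = exp(μ + σ²/2) = exp(4.224 + 0.1727) = 81.2 days.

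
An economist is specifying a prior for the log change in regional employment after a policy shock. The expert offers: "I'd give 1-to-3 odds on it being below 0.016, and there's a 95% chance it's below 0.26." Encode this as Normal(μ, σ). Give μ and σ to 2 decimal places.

μ = 0.09, σ = 0.11

The p-quantile of Normal(μ,σ) is μ + z_p·σ, with z_{0.25} = -0.6745 and z_{0.95} = 1.645.
Eliminate σ: μ = (z₂·x₁ − z₁·x₂)/(z₂ − z₁) = (1.645·0.016 − (-0.6745)·0.26)/2.319 = 0.09.
Then σ = (x₂ − x₁)/(z₂ − z₁) = (0.26 − 0.016)/2.319 = 0.11.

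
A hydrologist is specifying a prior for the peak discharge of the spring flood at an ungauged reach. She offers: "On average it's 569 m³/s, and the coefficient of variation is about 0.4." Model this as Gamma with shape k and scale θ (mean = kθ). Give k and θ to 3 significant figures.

For Gamma(k, scale θ): mean = kθ, variance = kθ², so CV = 1/√k.
CV = 0.4, hence k = 1/CV² = 6.25.
Then θ = mean/k = 569/6.25 = 91.

k ≈ 6.25, θ ≈ 91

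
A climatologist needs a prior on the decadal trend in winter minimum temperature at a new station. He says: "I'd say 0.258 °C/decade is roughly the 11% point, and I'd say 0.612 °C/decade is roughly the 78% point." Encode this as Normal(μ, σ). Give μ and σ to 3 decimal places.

The p-quantile of Normal(μ,σ) is μ + z_p·σ, with z_{0.11} = -1.227 and z_{0.78} = 0.7722.
Eliminate σ: μ = (z₂·x₁ − z₁·x₂)/(z₂ − z₁) = (0.7722·0.258 − (-1.227)·0.612)/1.999 = 0.475.
Then σ = (x₂ − x₁)/(z₂ − z₁) = (0.612 − 0.258)/1.999 = 0.177.

μ = 0.475, σ = 0.177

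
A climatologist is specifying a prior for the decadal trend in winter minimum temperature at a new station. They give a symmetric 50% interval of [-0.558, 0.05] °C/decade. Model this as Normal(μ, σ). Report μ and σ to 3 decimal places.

A symmetric 50% interval runs μ ± z·σ with z = 0.6745.
Half-width = 0.304, so σ = 0.304/0.6745 = 0.451.
μ is the interval midpoint, -0.254.

μ = -0.254, σ = 0.451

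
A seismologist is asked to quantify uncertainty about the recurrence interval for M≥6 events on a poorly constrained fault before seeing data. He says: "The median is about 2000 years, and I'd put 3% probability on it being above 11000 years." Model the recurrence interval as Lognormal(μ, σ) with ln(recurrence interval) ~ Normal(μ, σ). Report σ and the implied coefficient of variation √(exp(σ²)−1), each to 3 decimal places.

If T ~ Lognormal(μ,σ) then ln T ~ Normal(μ,σ), so the p-quantile of ln T is μ + z_p·σ.
ln(2000) = 7.601 and ln(11000) = 9.306; z_{0.5} = 0, z_{0.97} = 1.881.
σ = (9.306 − 7.601)/(1.881 − (0)) = 0.906.
μ = 7.601 − (0)·0.906 = 7.601.
CV = √(exp(σ²)−1) = √(exp(0.8216)−1) = 1.129.

σ ≈ 0.906, CV ≈ 1.129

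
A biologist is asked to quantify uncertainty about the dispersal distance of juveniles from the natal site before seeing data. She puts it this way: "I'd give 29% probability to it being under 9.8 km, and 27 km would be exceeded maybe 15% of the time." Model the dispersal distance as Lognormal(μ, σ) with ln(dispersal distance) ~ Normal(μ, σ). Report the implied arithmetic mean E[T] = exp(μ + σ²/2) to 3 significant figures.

If T ~ Lognormal(μ,σ) then ln T ~ Normal(μ,σ), so the p-quantile of ln T is μ + z_p·σ.
ln(9.8) = 2.282 and ln(27) = 3.296; z_{0.29} = -0.5534, z_{0.85} = 1.036.
σ = (3.296 − 2.282)/(1.036 − (-0.5534)) = 0.637.
μ = 2.282 − (-0.5534)·0.637 = 2.635.
E[T] = exp(μ + σ²/2) = exp(2.635 + 0.2032) = 17.1 km.

E[T] ≈ 17.1 km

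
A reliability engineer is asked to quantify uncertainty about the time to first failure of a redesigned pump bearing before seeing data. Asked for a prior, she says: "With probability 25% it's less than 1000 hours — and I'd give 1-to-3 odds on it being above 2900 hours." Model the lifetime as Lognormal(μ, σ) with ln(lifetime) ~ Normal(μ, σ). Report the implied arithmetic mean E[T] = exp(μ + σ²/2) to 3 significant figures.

E[T] ≈ 2330 hours

If T ~ Lognormal(μ,σ) then ln T ~ Normal(μ,σ), so the p-quantile of ln T is μ + z_p·σ.
ln(1000) = 6.908 and ln(2900) = 7.972; z_{0.25} = -0.6745, z_{0.75} = 0.6745.
σ = (7.972 − 6.908)/(0.6745 − (-0.6745)) = 0.789.
μ = 6.908 − (-0.6745)·0.789 = 7.440.
E[T] = exp(μ + σ²/2) = exp(7.440 + 0.3115) = 2330 hours.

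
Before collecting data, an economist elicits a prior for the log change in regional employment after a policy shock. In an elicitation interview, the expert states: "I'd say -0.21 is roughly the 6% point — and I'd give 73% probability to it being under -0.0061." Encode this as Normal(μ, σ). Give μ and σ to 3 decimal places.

The p-quantile of Normal(μ,σ) is μ + z_p·σ, with z_{0.06} = -1.555 and z_{0.73} = 0.6128.
Eliminate σ: μ = (z₂·x₁ − z₁·x₂)/(z₂ − z₁) = (0.6128·-0.21 − (-1.555)·-0.0061)/2.168 = -0.064.
Then σ = (x₂ − x₁)/(z₂ − z₁) = (-0.0061 − -0.21)/2.168 = 0.094.

μ = -0.064, σ = 0.094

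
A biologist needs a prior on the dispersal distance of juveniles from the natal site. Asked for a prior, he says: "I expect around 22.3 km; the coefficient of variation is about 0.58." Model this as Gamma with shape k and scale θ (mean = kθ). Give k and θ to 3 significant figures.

k ≈ 2.97, θ ≈ 7.5

For Gamma(k, scale θ): mean = kθ, variance = kθ², so CV = 1/√k.
CV = 0.58, hence k = 1/CV² = 2.97.
Then θ = mean/k = 22.3/2.97 = 7.5.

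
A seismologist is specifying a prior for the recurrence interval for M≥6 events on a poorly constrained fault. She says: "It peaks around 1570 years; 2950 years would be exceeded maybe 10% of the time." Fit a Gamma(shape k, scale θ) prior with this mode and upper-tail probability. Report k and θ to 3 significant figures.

k ≈ 5.8, θ ≈ 327

Gamma(k,θ) with k>1 has mode (k−1)θ, so θ = 1570/(k−1).
Need P(X < 2950) = 0.9 with θ tied to k this way. Start at k = 2, θ = 1570: P(X<2950) ≈ 0.560.
Too low — raise k to concentrate. Iterating converges to k ≈ 5.8.
Then θ = 1570/(5.8−1) ≈ 327.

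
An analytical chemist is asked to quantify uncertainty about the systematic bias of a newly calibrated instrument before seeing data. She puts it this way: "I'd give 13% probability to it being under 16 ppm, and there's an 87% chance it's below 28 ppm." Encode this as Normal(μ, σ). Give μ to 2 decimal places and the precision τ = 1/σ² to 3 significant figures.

For Normal(μ,σ), the p-quantile is μ + z_p·σ. Here z_{0.13} = -1.126, z_{0.87} = 1.126.
So 16 = μ − 1.126σ and 28 = μ + 1.126σ.
Subtracting: σ = (28 − 16)/(1.126 − (-1.126)) = 5.33.
Then μ = 16 − (-1.126)·5.33 = 22.00.
Precision τ = 1/σ² = 1/5.327² = 0.0352.

μ = 22.00, τ = 0.0352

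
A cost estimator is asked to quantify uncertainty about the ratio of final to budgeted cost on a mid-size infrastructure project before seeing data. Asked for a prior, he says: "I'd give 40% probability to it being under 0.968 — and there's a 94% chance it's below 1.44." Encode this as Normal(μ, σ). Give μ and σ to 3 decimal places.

μ = 1.034, σ = 0.261

For Normal(μ,σ), the p-quantile is μ + z_p·σ. Here z_{0.4} = -0.2533, z_{0.94} = 1.555.
So 0.968 = μ − 0.2533σ and 1.44 = μ + 1.555σ.
Subtracting: σ = (1.44 − 0.968)/(1.555 − (-0.2533)) = 0.261.
Then μ = 0.968 − (-0.2533)·0.261 = 1.034.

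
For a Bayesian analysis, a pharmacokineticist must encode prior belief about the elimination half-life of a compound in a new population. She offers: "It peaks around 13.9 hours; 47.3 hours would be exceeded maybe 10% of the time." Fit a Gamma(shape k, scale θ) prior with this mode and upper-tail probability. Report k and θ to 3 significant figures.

Gamma(k,θ) with k>1 has mode (k−1)θ, so θ = 13.9/(k−1).
Need P(X < 47.3) = 0.9 with θ tied to k this way. Start at k = 2, θ = 13.9: P(X<47.3) ≈ 0.853.
Too low — raise k to concentrate. Iterating converges to k ≈ 2.25.
Then θ = 13.9/(2.25−1) ≈ 11.1.

k ≈ 2.25, θ ≈ 11.1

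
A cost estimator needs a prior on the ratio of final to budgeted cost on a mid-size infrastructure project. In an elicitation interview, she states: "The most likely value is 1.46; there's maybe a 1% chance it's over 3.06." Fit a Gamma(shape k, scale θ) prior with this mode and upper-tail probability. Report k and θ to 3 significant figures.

Gamma(k,θ) with k>1 has mode (k−1)θ, so θ = 1.46/(k−1).
Need P(X < 3.06) = 0.99 with θ tied to k this way. Start at k = 2, θ = 1.46: P(X<3.06) ≈ 0.619.
Too low — raise k to concentrate. Iterating converges to k ≈ 9.89.
Then θ = 1.46/(9.89−1) ≈ 0.164.

k ≈ 9.89, θ ≈ 0.164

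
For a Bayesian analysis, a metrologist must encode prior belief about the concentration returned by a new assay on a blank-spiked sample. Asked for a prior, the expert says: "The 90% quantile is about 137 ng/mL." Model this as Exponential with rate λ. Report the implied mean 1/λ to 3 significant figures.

P(T < 137.0) = 1 − e^(−λ·137.0) = 0.9, so λ = −ln(1−0.9)/137.0 = −ln(0.1)/137.0 = 0.0168.
Mean = 1/λ = 59.5 ng/mL.

mean ≈ 59.5 ng/mL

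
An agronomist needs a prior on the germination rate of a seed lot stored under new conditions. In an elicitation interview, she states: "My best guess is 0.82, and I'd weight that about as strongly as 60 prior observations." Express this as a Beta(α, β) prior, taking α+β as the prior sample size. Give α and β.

α = 49.2, β = 10.8

Under the effective-sample-size interpretation, Beta(α, β) has prior mean α/(α+β) and prior sample size α+β.
So α+β = 60 and α/(α+β) = 0.82, giving α = 0.82·60 = 49.2 and β = 60 − 49.2 = 10.8.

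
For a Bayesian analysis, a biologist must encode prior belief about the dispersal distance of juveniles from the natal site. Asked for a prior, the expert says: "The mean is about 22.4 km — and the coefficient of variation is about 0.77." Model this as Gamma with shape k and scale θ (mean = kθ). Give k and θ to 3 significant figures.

k ≈ 1.69, θ ≈ 13.3

For Gamma(k, scale θ): mean = kθ, variance = kθ², so CV = 1/√k.
CV = 0.77, hence k = 1/CV² = 1.69.
Then θ = mean/k = 22.4/1.69 = 13.3.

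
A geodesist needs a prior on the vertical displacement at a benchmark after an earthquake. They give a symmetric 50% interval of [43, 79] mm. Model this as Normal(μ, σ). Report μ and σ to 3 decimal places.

μ = 61.000, σ = 26.687

A symmetric 50% interval runs μ ± z·σ with z = 0.6745.
Half-width = 18, so σ = 18/0.6745 = 26.687.
μ is the interval midpoint, 61.000.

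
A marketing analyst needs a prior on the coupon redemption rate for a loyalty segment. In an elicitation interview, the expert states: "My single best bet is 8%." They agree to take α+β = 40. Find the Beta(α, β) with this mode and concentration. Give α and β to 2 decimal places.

α = 4.04, β = 35.96

For α,β > 1 the Beta mode is (α−1)/(α+β−2). With α+β = 40, the mode is (α−1)/38.
Set (α−1)/38 = 0.08 → α = 1 + 0.08·38 = 4.04.
β = 40 − α = 35.96.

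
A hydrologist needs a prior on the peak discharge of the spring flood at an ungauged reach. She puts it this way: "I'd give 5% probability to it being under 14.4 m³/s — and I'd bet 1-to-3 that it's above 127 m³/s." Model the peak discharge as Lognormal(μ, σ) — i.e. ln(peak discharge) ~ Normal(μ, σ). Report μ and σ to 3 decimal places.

If T ~ Lognormal(μ,σ) then ln T ~ Normal(μ,σ), so the p-quantile of ln T is μ + z_p·σ.
ln(14.4) = 2.667 and ln(127) = 4.844; z_{0.05} = -1.645, z_{0.75} = 0.6745.
σ = (4.844 − 2.667)/(0.6745 − (-1.645)) = 0.939.
μ = 2.667 − (-1.645)·0.939 = 4.211.

μ ≈ 4.211, σ ≈ 0.939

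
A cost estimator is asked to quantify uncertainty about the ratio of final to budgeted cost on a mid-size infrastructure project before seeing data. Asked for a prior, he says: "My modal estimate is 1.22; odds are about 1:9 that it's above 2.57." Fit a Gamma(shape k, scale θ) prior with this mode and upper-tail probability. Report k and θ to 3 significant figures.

k ≈ 4.46, θ ≈ 0.353

Gamma(k,θ) with k>1 has mode (k−1)θ, so θ = 1.22/(k−1).
Need P(X < 2.57) = 0.9 with θ tied to k this way. Start at k = 2, θ = 1.22: P(X<2.57) ≈ 0.622.
Too low — raise k to concentrate. Iterating converges to k ≈ 4.46.
Then θ = 1.22/(4.46−1) ≈ 0.353.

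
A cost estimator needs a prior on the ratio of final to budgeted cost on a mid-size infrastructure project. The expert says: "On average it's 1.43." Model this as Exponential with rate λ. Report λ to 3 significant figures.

λ ≈ 0.699

Exponential mean = 1/λ, so λ = 1/1.43 = 0.699.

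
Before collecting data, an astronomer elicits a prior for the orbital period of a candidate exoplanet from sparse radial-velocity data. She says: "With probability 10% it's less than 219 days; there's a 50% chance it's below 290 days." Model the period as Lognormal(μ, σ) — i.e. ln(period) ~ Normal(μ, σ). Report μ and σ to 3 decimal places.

μ ≈ 5.670, σ ≈ 0.219

If T ~ Lognormal(μ,σ) then ln T ~ Normal(μ,σ), so the p-quantile of ln T is μ + z_p·σ.
ln(219) = 5.389 and ln(290) = 5.67; z_{0.1} = -1.282, z_{0.5} = 0.
σ = (5.67 − 5.389)/(0 − (-1.282)) = 0.219.
μ = 5.389 − (-1.282)·0.219 = 5.670.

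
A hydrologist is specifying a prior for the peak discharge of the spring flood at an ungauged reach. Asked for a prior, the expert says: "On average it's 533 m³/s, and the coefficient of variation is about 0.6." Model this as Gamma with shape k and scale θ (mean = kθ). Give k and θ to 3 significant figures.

k ≈ 2.78, θ ≈ 192

For Gamma(k, scale θ): mean = kθ, variance = kθ², so CV = 1/√k.
CV = 0.6, hence k = 1/CV² = 2.78.
Then θ = mean/k = 533/2.78 = 192.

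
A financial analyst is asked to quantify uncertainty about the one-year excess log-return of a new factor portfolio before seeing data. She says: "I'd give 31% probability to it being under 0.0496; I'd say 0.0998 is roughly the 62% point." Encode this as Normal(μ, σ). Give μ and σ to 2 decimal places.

The p-quantile of Normal(μ,σ) is μ + z_p·σ, with z_{0.31} = -0.4959 and z_{0.62} = 0.3055.
Eliminate σ: μ = (z₂·x₁ − z₁·x₂)/(z₂ − z₁) = (0.3055·0.0496 − (-0.4959)·0.0998)/0.8013 = 0.08.
Then σ = (x₂ − x₁)/(z₂ − z₁) = (0.0998 − 0.0496)/0.8013 = 0.06.

μ = 0.08, σ = 0.06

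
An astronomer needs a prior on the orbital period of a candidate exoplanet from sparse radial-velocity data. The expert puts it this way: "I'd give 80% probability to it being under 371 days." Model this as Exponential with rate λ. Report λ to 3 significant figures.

P(T < 371.0) = 1 − e^(−λ·371.0) = 0.8, so λ = −ln(1−0.8)/371.0 = −ln(0.2)/371.0 = 0.00434.

λ ≈ 0.00434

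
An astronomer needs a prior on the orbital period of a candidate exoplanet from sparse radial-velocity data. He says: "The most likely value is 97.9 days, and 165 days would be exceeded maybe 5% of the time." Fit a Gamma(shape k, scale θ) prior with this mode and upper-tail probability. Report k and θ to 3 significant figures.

Gamma(k,θ) with k>1 has mode (k−1)θ, so θ = 97.9/(k−1).
Need P(X < 165) = 0.95 with θ tied to k this way. Start at k = 2, θ = 97.9: P(X<165) ≈ 0.502.
Too low — raise k to concentrate. Iterating converges to k ≈ 11.2.
Then θ = 97.9/(11.2−1) ≈ 9.55.

k ≈ 11.2, θ ≈ 9.55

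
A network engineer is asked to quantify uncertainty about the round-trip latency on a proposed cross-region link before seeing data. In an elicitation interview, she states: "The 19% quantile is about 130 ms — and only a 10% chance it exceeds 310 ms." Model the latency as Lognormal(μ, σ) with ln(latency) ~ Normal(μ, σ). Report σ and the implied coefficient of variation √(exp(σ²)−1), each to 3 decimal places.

If T ~ Lognormal(μ,σ) then ln T ~ Normal(μ,σ), so the p-quantile of ln T is μ + z_p·σ.
ln(130) = 4.868 and ln(310) = 5.737; z_{0.19} = -0.8779, z_{0.9} = 1.282.
σ = (5.737 − 4.868)/(1.282 − (-0.8779)) = 0.402.
μ = 4.868 − (-0.8779)·0.402 = 5.221.
CV = √(exp(σ²)−1) = √(exp(0.1620)−1) = 0.419.

σ ≈ 0.402, CV ≈ 0.419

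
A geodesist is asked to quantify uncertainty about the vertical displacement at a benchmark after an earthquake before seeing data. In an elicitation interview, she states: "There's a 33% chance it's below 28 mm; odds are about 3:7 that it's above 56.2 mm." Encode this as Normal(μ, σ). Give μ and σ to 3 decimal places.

For Normal(μ,σ), the p-quantile is μ + z_p·σ. Here z_{0.33} = -0.4399, z_{0.7} = 0.5244.
So 28 = μ − 0.4399σ and 56.2 = μ + 0.5244σ.
Subtracting: σ = (56.2 − 28)/(0.5244 − (-0.4399)) = 29.244.
Then μ = 28 − (-0.4399)·29.244 = 40.865.

μ = 40.865, σ = 29.244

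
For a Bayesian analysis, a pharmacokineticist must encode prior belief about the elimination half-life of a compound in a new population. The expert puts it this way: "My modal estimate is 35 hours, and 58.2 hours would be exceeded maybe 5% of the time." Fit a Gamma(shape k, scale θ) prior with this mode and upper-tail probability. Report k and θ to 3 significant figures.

Gamma(k,θ) with k>1 has mode (k−1)θ, so θ = 35/(k−1).
Need P(X < 58.2) = 0.95 with θ tied to k this way. Start at k = 2, θ = 35: P(X<58.2) ≈ 0.495.
Too low — raise k to concentrate. Iterating converges to k ≈ 11.8.
Then θ = 35/(11.8−1) ≈ 3.24.

k ≈ 11.8, θ ≈ 3.24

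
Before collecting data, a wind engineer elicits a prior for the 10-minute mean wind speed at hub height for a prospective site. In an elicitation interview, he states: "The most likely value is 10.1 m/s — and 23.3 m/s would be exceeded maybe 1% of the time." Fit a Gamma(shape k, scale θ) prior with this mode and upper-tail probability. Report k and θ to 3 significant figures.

k ≈ 7.83, θ ≈ 1.48

Gamma(k,θ) with k>1 has mode (k−1)θ, so θ = 10.1/(k−1).
Need P(X < 23.3) = 0.99 with θ tied to k this way. Start at k = 2, θ = 10.1: P(X<23.3) ≈ 0.671.
Too low — raise k to concentrate. Iterating converges to k ≈ 7.83.
Then θ = 10.1/(7.83−1) ≈ 1.48.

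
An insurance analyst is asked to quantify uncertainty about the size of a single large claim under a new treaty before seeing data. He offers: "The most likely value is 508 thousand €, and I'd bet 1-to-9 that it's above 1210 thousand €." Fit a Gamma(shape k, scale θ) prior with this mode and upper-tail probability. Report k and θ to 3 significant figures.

Gamma(k,θ) with k>1 has mode (k−1)θ, so θ = 508/(k−1).
Need P(X < 1210) = 0.9 with θ tied to k this way. Start at k = 2, θ = 508: P(X<1210) ≈ 0.688.
Too low — raise k to concentrate. Iterating converges to k ≈ 3.55.
Then θ = 508/(3.55−1) ≈ 199.

k ≈ 3.55, θ ≈ 199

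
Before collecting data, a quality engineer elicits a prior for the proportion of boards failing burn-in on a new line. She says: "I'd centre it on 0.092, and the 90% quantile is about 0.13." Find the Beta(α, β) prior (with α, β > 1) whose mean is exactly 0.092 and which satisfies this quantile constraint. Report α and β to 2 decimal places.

α ≈ 9.35, β ≈ 92.25

With mean 0.092 fixed, write α = 0.092s, β = 0.908s where s = α+β.
Need P(θ < 0.13) = 0.9 under Beta(0.092s, 0.908s). Normal approximation: (q−m)/√(m(1−m)/s) ≈ z_{0.9} = 1.28, so s ≈ 0.092·0.908·(1.28)²/(0.13−0.092)² = 95.0.
At s = 95.0: P(θ<0.13) ≈ 0.893. Adjusting to match 0.9 gives s ≈ 101.60.
So α = 0.092·101.60 ≈ 9.35, β = 0.908·101.60 ≈ 92.25.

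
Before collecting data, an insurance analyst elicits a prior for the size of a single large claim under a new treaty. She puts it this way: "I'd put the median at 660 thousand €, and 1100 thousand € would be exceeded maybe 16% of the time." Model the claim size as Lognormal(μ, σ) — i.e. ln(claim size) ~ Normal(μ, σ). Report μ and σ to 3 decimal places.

μ ≈ 6.492, σ ≈ 0.514

If T ~ Lognormal(μ,σ) then ln T ~ Normal(μ,σ), so the p-quantile of ln T is μ + z_p·σ.
ln(660) = 6.492 and ln(1100) = 7.003; z_{0.5} = 0, z_{0.84} = 0.9945.
σ = (7.003 − 6.492)/(0.9945 − (0)) = 0.514.
μ = 6.492 − (0)·0.514 = 6.492.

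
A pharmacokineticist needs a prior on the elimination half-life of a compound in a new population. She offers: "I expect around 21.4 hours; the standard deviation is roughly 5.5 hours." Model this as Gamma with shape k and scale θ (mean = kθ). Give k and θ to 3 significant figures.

k ≈ 15.1, θ ≈ 1.41

For Gamma(k, scale θ): mean = kθ, variance = kθ², so CV = 1/√k.
CV = SD/mean = 5.5/21.4 = 0.257, hence k = 1/CV² = 15.1.
Then θ = mean/k = 21.4/15.1 = 1.41.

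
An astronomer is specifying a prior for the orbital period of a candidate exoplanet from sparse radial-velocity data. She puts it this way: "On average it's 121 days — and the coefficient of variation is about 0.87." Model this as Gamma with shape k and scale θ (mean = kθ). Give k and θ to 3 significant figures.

For Gamma(k, scale θ): mean = kθ, variance = kθ², so CV = 1/√k.
CV = 0.87, hence k = 1/CV² = 1.32.
Then θ = mean/k = 121/1.32 = 91.6.

k ≈ 1.32, θ ≈ 91.6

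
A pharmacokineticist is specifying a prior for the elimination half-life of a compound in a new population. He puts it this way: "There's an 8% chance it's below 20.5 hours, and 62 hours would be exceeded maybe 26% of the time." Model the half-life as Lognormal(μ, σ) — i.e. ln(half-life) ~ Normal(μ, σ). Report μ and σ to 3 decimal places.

If T ~ Lognormal(μ,σ) then ln T ~ Normal(μ,σ), so the p-quantile of ln T is μ + z_p·σ.
ln(20.5) = 3.02 and ln(62) = 4.127; z_{0.08} = -1.405, z_{0.74} = 0.6433.
σ = (4.127 − 3.02)/(0.6433 − (-1.405)) = 0.540.
μ = 3.02 − (-1.405)·0.540 = 3.780.

μ ≈ 3.780, σ ≈ 0.540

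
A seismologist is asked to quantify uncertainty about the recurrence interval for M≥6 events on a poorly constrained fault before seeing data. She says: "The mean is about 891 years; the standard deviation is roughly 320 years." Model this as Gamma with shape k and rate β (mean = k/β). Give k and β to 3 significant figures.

k ≈ 7.75, β ≈ 0.0087

For Gamma(k, rate β): mean = k/β, variance = k/β², so CV = 1/√k.
CV = SD/mean = 320/891 = 0.3591, hence k = 1/CV² = 7.75.
Then β = k/mean = 7.75/891 = 0.0087.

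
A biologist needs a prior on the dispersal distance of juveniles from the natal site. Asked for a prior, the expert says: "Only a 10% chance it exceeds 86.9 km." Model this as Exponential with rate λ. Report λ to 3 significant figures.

λ ≈ 0.0265

P(T > 86.9) = e^(−λ·86.9) = 0.1, so λ = −ln(0.1)/86.9 = 0.0265.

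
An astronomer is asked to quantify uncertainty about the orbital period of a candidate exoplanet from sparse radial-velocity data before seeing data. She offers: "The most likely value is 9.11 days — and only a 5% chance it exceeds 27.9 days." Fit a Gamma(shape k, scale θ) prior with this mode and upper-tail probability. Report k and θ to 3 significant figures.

Gamma(k,θ) with k>1 has mode (k−1)θ, so θ = 9.11/(k−1).
Need P(X < 27.9) = 0.95 with θ tied to k this way. Start at k = 2, θ = 9.11: P(X<27.9) ≈ 0.810.
Too low — raise k to concentrate. Iterating converges to k ≈ 3.11.
Then θ = 9.11/(3.11−1) ≈ 4.32.

k ≈ 3.11, θ ≈ 4.32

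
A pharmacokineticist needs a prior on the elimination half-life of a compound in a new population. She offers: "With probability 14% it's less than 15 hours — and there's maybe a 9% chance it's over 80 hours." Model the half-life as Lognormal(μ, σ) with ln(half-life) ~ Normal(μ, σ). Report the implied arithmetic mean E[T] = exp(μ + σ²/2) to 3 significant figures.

If T ~ Lognormal(μ,σ) then ln T ~ Normal(μ,σ), so the p-quantile of ln T is μ + z_p·σ.
ln(15) = 2.708 and ln(80) = 4.382; z_{0.14} = -1.08, z_{0.91} = 1.341.
σ = (4.382 − 2.708)/(1.341 − (-1.08)) = 0.691.
μ = 2.708 − (-1.08)·0.691 = 3.455.
E[T] = exp(μ + σ²/2) = exp(3.455 + 0.2390) = 40.2 hours.

E[T] ≈ 40.2 hours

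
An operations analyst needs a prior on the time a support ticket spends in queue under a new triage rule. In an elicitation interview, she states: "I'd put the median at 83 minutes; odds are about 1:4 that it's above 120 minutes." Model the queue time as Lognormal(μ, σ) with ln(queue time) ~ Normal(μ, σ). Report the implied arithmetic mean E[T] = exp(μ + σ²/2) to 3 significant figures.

If T ~ Lognormal(μ,σ) then ln T ~ Normal(μ,σ), so the p-quantile of ln T is μ + z_p·σ.
ln(83) = 4.419 and ln(120) = 4.787; z_{0.5} = 0, z_{0.8} = 0.8416.
σ = (4.787 − 4.419)/(0.8416 − (0)) = 0.438.
μ = 4.419 − (0)·0.438 = 4.419.
E[T] = exp(μ + σ²/2) = exp(4.419 + 0.0959) = 91.4 minutes.

E[T] ≈ 91.4 minutes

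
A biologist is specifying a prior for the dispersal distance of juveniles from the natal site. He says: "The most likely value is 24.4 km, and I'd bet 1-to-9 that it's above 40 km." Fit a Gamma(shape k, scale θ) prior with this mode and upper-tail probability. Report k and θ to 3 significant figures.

k ≈ 8.71, θ ≈ 3.16

Gamma(k,θ) with k>1 has mode (k−1)θ, so θ = 24.4/(k−1).
Need P(X < 40) = 0.9 with θ tied to k this way. Start at k = 2, θ = 24.4: P(X<40) ≈ 0.488.
Too low — raise k to concentrate. Iterating converges to k ≈ 8.71.
Then θ = 24.4/(8.71−1) ≈ 3.16.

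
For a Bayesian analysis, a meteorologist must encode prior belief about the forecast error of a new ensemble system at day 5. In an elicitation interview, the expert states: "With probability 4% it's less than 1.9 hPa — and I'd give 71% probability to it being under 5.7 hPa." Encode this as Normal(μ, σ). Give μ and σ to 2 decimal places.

μ = 4.79, σ = 1.65

The p-quantile of Normal(μ,σ) is μ + z_p·σ, with z_{0.04} = -1.751 and z_{0.71} = 0.5534.
Eliminate σ: μ = (z₂·x₁ − z₁·x₂)/(z₂ − z₁) = (0.5534·1.9 − (-1.751)·5.7)/2.304 = 4.79.
Then σ = (x₂ − x₁)/(z₂ − z₁) = (5.7 − 1.9)/2.304 = 1.65.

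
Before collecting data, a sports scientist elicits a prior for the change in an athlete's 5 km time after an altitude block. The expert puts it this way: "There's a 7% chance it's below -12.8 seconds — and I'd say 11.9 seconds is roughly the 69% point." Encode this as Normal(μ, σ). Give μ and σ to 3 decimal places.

μ = 5.688, σ = 12.528

The p-quantile of Normal(μ,σ) is μ + z_p·σ, with z_{0.07} = -1.476 and z_{0.69} = 0.4959.
Eliminate σ: μ = (z₂·x₁ − z₁·x₂)/(z₂ − z₁) = (0.4959·-12.8 − (-1.476)·11.9)/1.972 = 5.688.
Then σ = (x₂ − x₁)/(z₂ − z₁) = (11.9 − -12.8)/1.972 = 12.528.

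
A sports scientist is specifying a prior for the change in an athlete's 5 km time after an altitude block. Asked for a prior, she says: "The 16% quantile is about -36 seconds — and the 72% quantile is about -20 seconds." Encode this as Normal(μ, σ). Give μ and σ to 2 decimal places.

μ = -25.91, σ = 10.14

The p-quantile of Normal(μ,σ) is μ + z_p·σ, with z_{0.16} = -0.9945 and z_{0.72} = 0.5828.
Eliminate σ: μ = (z₂·x₁ − z₁·x₂)/(z₂ − z₁) = (0.5828·-36 − (-0.9945)·-20)/1.577 = -25.91.
Then σ = (x₂ − x₁)/(z₂ − z₁) = (-20 − -36)/1.577 = 10.14.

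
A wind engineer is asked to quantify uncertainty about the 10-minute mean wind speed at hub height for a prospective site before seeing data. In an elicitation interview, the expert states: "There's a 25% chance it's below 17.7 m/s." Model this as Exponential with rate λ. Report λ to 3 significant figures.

P(T < 17.7) = 1 − e^(−λ·17.7) = 0.25, so λ = −ln(1−0.25)/17.7 = −ln(0.75)/17.7 = 0.0163.

λ ≈ 0.0163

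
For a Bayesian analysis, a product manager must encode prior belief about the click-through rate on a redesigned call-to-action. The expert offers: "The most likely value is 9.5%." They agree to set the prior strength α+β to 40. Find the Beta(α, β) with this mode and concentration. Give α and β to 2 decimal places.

α = 4.61, β = 35.39

For α,β > 1 the Beta mode is (α−1)/(α+β−2). With α+β = 40, the mode is (α−1)/38.
Set (α−1)/38 = 0.095 → α = 1 + 0.095·38 = 4.61.
β = 40 − α = 35.39.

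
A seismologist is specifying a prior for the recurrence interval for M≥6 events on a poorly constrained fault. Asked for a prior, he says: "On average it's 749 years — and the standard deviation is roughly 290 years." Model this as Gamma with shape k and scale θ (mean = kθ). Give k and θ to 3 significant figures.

For Gamma(k, scale θ): mean = kθ, variance = kθ², so CV = 1/√k.
CV = SD/mean = 290/749 = 0.3872, hence k = 1/CV² = 6.67.
Then θ = mean/k = 749/6.67 = 112.

k ≈ 6.67, θ ≈ 112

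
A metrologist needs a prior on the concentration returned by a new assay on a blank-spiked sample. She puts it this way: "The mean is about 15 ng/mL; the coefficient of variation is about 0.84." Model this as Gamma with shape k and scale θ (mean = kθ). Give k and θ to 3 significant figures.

For Gamma(k, scale θ): mean = kθ, variance = kθ², so CV = 1/√k.
CV = 0.84, hence k = 1/CV² = 1.42.
Then θ = mean/k = 15/1.42 = 10.6.

k ≈ 1.42, θ ≈ 10.6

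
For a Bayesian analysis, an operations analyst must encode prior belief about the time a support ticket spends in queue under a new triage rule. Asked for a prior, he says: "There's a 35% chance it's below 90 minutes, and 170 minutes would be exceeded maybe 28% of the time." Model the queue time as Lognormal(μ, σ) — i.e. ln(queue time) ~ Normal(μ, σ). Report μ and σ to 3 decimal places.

μ ≈ 4.753, σ ≈ 0.657

If T ~ Lognormal(μ,σ) then ln T ~ Normal(μ,σ), so the p-quantile of ln T is μ + z_p·σ.
ln(90) = 4.5 and ln(170) = 5.136; z_{0.35} = -0.3853, z_{0.72} = 0.5828.
σ = (5.136 − 4.5)/(0.5828 − (-0.3853)) = 0.657.
μ = 4.5 − (-0.3853)·0.657 = 4.753.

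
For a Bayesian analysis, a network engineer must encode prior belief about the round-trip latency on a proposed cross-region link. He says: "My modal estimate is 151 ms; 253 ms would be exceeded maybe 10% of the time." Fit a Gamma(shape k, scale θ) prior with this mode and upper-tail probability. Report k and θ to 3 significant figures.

Gamma(k,θ) with k>1 has mode (k−1)θ, so θ = 151/(k−1).
Need P(X < 253) = 0.9 with θ tied to k this way. Start at k = 2, θ = 151: P(X<253) ≈ 0.499.
Too low — raise k to concentrate. Iterating converges to k ≈ 8.1.
Then θ = 151/(8.1−1) ≈ 21.3.

k ≈ 8.1, θ ≈ 21.3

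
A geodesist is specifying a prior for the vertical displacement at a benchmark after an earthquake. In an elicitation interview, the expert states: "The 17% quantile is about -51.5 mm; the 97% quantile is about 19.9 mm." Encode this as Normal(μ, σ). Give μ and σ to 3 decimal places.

For Normal(μ,σ), the p-quantile is μ + z_p·σ. Here z_{0.17} = -0.9542, z_{0.97} = 1.881.
So -51.5 = μ − 0.9542σ and 19.9 = μ + 1.881σ.
Subtracting: σ = (19.9 − -51.5)/(1.881 − (-0.9542)) = 25.186.
Then μ = -51.5 − (-0.9542)·25.186 = -27.469.

μ = -27.469, σ = 25.186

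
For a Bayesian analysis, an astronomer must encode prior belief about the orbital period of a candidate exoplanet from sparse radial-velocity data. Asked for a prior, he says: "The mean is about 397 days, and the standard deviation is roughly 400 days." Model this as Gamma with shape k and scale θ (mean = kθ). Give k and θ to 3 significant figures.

For Gamma(k, scale θ): mean = kθ, variance = kθ², so CV = 1/√k.
CV = SD/mean = 400/397 = 1.008, hence k = 1/CV² = 0.985.
Then θ = mean/k = 397/0.985 = 403.

k ≈ 0.985, θ ≈ 403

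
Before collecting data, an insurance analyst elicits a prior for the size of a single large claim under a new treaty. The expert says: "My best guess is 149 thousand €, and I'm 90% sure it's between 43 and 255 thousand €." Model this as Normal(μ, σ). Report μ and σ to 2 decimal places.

A symmetric 90% interval runs μ ± z·σ with z = 1.645.
Half-width = 106, so σ = 106/1.645 = 64.44.
μ is the stated best guess, 149.00.

μ = 149.00, σ = 64.44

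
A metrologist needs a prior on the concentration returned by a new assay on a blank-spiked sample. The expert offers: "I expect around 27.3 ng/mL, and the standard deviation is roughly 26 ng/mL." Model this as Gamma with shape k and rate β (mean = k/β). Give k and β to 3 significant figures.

k ≈ 1.1, β ≈ 0.0404

For Gamma(k, rate β): mean = k/β, variance = k/β², so CV = 1/√k.
CV = SD/mean = 26/27.3 = 0.9524, hence k = 1/CV² = 1.1.
Then β = k/mean = 1.1/27.3 = 0.0404.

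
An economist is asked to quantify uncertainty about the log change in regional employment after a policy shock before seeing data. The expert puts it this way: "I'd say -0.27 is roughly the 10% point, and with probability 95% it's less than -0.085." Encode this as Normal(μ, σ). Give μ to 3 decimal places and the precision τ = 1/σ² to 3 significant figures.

μ = -0.189, τ = 250

For Normal(μ,σ), the p-quantile is μ + z_p·σ. Here z_{0.1} = -1.282, z_{0.95} = 1.645.
So -0.27 = μ − 1.282σ and -0.085 = μ + 1.645σ.
Subtracting: σ = (-0.085 − -0.27)/(1.645 − (-1.282)) = 0.063.
Then μ = -0.27 − (-1.282)·0.063 = -0.189.
Precision τ = 1/σ² = 1/0.06322² = 250.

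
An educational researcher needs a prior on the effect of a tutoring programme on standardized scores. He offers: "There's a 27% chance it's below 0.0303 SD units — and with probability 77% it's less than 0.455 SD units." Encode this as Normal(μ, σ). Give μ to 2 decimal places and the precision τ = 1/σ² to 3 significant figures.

μ = 0.22, τ = 10.1

The p-quantile of Normal(μ,σ) is μ + z_p·σ, with z_{0.27} = -0.6128 and z_{0.77} = 0.7388.
Eliminate σ: μ = (z₂·x₁ − z₁·x₂)/(z₂ − z₁) = (0.7388·0.0303 − (-0.6128)·0.455)/1.352 = 0.22.
Then σ = (x₂ − x₁)/(z₂ − z₁) = (0.455 − 0.0303)/1.352 = 0.31.
Precision τ = 1/σ² = 1/0.3142² = 10.1.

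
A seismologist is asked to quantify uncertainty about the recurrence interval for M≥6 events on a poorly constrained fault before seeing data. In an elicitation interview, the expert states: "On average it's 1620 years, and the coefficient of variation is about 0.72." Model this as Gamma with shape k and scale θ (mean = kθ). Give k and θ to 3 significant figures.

For Gamma(k, scale θ): mean = kθ, variance = kθ², so CV = 1/√k.
CV = 0.72, hence k = 1/CV² = 1.93.
Then θ = mean/k = 1620/1.93 = 840.

k ≈ 1.93, θ ≈ 840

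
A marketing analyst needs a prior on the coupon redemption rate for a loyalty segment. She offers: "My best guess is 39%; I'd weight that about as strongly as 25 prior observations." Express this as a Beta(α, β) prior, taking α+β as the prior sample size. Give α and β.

Under the effective-sample-size interpretation, Beta(α, β) has prior mean α/(α+β) and prior sample size α+β.
So α+β = 25 and α/(α+β) = 0.39, giving α = 0.39·25 = 9.75 and β = 25 − 9.75 = 15.25.

α = 9.75, β = 15.25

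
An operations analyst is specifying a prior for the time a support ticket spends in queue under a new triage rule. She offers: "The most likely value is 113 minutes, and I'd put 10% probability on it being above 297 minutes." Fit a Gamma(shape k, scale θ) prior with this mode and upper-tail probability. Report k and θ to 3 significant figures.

k ≈ 3.05, θ ≈ 55

Gamma(k,θ) with k>1 has mode (k−1)θ, so θ = 113/(k−1).
Need P(X < 297) = 0.9 with θ tied to k this way. Start at k = 2, θ = 113: P(X<297) ≈ 0.738.
Too low — raise k to concentrate. Iterating converges to k ≈ 3.05.
Then θ = 113/(3.05−1) ≈ 55.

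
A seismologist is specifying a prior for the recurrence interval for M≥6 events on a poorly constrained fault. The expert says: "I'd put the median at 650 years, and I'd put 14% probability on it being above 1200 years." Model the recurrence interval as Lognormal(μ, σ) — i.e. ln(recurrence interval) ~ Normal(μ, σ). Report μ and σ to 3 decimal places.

If T ~ Lognormal(μ,σ) then ln T ~ Normal(μ,σ), so the p-quantile of ln T is μ + z_p·σ.
ln(650) = 6.477 and ln(1200) = 7.09; z_{0.5} = 0, z_{0.86} = 1.08.
σ = (7.09 − 6.477)/(1.08 − (0)) = 0.568.
μ = 6.477 − (0)·0.568 = 6.477.

μ ≈ 6.477, σ ≈ 0.568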